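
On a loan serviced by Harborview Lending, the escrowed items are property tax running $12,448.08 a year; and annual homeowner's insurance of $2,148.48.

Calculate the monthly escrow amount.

$1,216.38

Property tax = $12,448.08 annually
Homeowner's insurance = $2,148.48 annually
Yearly total = $12,448.08 + $2,148.48 = $14,596.56
Base monthly escrow = $14,596.56 / 12 = $1,216.38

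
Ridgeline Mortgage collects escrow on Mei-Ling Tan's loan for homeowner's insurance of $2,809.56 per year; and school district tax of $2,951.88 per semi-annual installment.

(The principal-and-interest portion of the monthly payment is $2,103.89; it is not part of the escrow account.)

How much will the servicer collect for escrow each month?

Homeowner's insurance — $2,809.56 annually
School district tax — $2,951.88 × 2 = $5,903.76 annually
Total annual escrow = $8,713.32
Monthly = $8,713.32 / 12 = $726.11

$726.11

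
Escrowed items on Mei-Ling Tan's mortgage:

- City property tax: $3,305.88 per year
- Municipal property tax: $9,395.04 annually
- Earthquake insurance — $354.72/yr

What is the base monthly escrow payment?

$1,087.97

City property tax — $3,305.88 per year
Municipal property tax — $9,395.04 per year
Earthquake insurance — $354.72 per year
Combined annual = $13,055.64
Monthly escrow = $13,055.64 ÷ 12 = $1,087.97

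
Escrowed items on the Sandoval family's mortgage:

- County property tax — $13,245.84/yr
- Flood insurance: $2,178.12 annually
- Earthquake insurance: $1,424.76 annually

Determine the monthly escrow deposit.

$1,404.06

County property tax = $13,245.84
Flood insurance = $2,178.12
Earthquake insurance = $1,424.76
Annual escrow total = $16,848.72
Monthly escrow = $16,848.72 ÷ 12 = $1,404.06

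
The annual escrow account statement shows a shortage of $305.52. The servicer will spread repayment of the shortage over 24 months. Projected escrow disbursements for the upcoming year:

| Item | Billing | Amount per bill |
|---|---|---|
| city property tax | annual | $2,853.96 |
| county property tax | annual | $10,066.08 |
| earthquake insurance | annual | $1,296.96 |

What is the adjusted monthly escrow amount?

City property tax — $2,853.96 annually
County property tax — $10,066.08 annually
Earthquake insurance — $1,296.96 annually
Yearly total = $2,853.96 + $10,066.08 + $1,296.96 = $14,217.00
Per month = $14,217.00 ÷ 12 = $1,184.75
Shortage per month = $305.52 ÷ 24 = $12.73
New monthly escrow = $1,184.75 + $12.73 = $1,197.48

$1,197.48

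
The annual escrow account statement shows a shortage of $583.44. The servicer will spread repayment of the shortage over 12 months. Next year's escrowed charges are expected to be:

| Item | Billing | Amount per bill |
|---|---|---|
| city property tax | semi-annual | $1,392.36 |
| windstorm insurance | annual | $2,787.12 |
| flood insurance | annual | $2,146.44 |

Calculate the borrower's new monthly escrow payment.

City property tax — $1,392.36 × 2 = $2,784.72/yr
Windstorm insurance — $2,787.12/yr
Flood insurance — $2,146.44/yr
Total per year = $7,718.28
Monthly = $7,718.28 ÷ 12 = $643.19
Monthly shortage recovery: $583.44 ÷ 12 = $48.62
New monthly escrow = $643.19 + $48.62 = $691.81

$691.81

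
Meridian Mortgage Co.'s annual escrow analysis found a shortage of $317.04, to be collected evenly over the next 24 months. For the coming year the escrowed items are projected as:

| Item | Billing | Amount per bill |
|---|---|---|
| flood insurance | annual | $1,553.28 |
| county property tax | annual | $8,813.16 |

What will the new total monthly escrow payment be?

Flood insurance — $1,553.28/yr
County property tax — $8,813.16/yr
Total per year = $10,366.44
Monthly = $10,366.44 / 12 = $863.87
Shortage per month = $317.04 ÷ 24 = $13.21
Adjusted monthly = $863.87 + $13.21 = $877.08

$877.08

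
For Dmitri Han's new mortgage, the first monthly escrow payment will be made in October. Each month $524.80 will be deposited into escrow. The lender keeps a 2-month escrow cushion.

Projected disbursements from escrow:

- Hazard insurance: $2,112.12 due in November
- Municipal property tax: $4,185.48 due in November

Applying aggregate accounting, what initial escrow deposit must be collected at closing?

Cushion = 2 × $524.80 = $1,049.60
Trial balance (start $0, +$524.80 each month, − disbursements):
  Oct: +$524.80 → $524.80
  Nov: +$524.80 − $6,297.60 → -$5,248.00
  Dec: +$524.80 → -$4,723.20
  Jan: +$524.80 → -$4,198.40
  Feb: +$524.80 → -$3,673.60
  Mar: +$524.80 → -$3,148.80
  Apr: +$524.80 → -$2,624.00
  May: +$524.80 → -$2,099.20
  Jun: +$524.80 → -$1,574.40
  Jul: +$524.80 → -$1,049.60
  Aug: +$524.80 → -$524.80
  Sep: +$524.80 → $0.00
Lowest trial balance = -$5,248.00 (Nov)
Initial deposit = cushion − low point = $1,049.60 − (-$5,248.00) = $6,297.60

$6,297.60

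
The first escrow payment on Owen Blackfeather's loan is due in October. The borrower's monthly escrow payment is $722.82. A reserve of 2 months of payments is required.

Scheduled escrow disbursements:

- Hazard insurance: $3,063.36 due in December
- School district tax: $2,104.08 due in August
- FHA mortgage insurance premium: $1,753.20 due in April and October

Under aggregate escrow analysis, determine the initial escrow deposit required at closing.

Cushion = 2 × $722.82 = $1,445.64
Trial balance (start $0, +$722.82 each month, − disbursements):
  Oct: +$722.82 − $1,753.20 → -$1,030.38
  Nov: +$722.82 → -$307.56
  Dec: +$722.82 − $3,063.36 → -$2,648.10
  Jan: +$722.82 → -$1,925.28
  Feb: +$722.82 → -$1,202.46
  Mar: +$722.82 → -$479.64
  Apr: +$722.82 − $1,753.20 → -$1,510.02
  May: +$722.82 → -$787.20
  Jun: +$722.82 → -$64.38
  Jul: +$722.82 → $658.44
  Aug: +$722.82 − $2,104.08 → -$722.82
  Sep: +$722.82 → $0.00
Lowest trial balance = -$2,648.10 (Dec)
Initial deposit = cushion − low point = $1,445.64 − (-$2,648.10) = $4,093.74

$4,093.74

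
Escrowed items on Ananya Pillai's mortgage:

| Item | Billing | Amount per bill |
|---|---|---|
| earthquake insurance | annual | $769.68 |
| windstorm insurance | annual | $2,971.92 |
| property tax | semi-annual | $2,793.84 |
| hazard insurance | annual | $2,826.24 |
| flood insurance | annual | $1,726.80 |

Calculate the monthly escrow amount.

$1,156.86

Earthquake insurance = $769.68
Windstorm insurance = $2,971.92
Property tax = $2,793.84 × 2 = $5,587.68
Hazard insurance = $2,826.24
Flood insurance = $1,726.80
Combined annual = $769.68 + $2,971.92 + $5,587.68 + $2,826.24 + $1,726.80 = $13,882.32
Monthly = $13,882.32 / 12 = $1,156.86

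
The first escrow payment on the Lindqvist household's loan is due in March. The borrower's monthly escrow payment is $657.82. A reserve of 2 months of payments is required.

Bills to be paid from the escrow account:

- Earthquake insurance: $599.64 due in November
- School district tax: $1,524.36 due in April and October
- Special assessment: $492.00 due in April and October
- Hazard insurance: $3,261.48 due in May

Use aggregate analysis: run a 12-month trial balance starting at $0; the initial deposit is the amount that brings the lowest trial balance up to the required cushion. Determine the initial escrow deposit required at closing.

Cushion = 2 × $657.82 = $1,315.64
Trial balance (start $0, +$657.82 each month, − disbursements):
  Mar: +$657.82 → $657.82
  Apr: +$657.82 − $2,016.36 → -$700.72
  May: +$657.82 − $3,261.48 → -$3,304.38
  Jun: +$657.82 → -$2,646.56
  Jul: +$657.82 → -$1,988.74
  Aug: +$657.82 → -$1,330.92
  Sep: +$657.82 → -$673.10
  Oct: +$657.82 − $2,016.36 → -$2,031.64
  Nov: +$657.82 − $599.64 → -$1,973.46
  Dec: +$657.82 → -$1,315.64
  Jan: +$657.82 → -$657.82
  Feb: +$657.82 → $0.00
Lowest trial balance = -$3,304.38 (May)
Initial deposit = cushion − low point = $1,315.64 − (-$3,304.38) = $4,620.02

$4,620.02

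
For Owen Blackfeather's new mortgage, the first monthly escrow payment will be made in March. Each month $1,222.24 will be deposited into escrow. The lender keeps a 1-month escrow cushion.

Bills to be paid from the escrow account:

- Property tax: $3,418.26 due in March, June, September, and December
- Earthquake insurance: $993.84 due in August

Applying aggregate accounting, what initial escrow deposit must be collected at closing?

Cushion = 1 × $1,222.24 = $1,222.24
Trial balance (start $0, +$1,222.24 each month, − disbursements):
  Mar: +$1,222.24 − $3,418.26 → -$2,196.02
  Apr: +$1,222.24 → -$973.78
  May: +$1,222.24 → $248.46
  Jun: +$1,222.24 − $3,418.26 → -$1,947.56
  Jul: +$1,222.24 → -$725.32
  Aug: +$1,222.24 − $993.84 → -$496.92
  Sep: +$1,222.24 − $3,418.26 → -$2,692.94
  Oct: +$1,222.24 → -$1,470.70
  Nov: +$1,222.24 → -$248.46
  Dec: +$1,222.24 − $3,418.26 → -$2,444.48
  Jan: +$1,222.24 → -$1,222.24
  Feb: +$1,222.24 → $0.00
Lowest trial balance = -$2,692.94 (Sep)
Initial deposit = cushion − low point = $1,222.24 − (-$2,692.94) = $3,915.18

$3,915.18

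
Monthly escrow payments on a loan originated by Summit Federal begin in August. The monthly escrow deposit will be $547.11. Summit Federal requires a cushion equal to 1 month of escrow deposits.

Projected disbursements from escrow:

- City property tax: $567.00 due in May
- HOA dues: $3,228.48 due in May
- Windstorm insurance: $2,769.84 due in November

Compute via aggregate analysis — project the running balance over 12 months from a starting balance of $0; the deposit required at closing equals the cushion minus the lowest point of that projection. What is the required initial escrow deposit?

$1,641.33

Cushion = 1 × $547.11 = $547.11
Trial balance (start $0, +$547.11 each month, − disbursements):
  Aug: +$547.11 → $547.11
  Sep: +$547.11 → $1,094.22
  Oct: +$547.11 → $1,641.33
  Nov: +$547.11 − $2,769.84 → -$581.40
  Dec: +$547.11 → -$34.29
  Jan: +$547.11 → $512.82
  Feb: +$547.11 → $1,059.93
  Mar: +$547.11 → $1,607.04
  Apr: +$547.11 → $2,154.15
  May: +$547.11 − $3,795.48 → -$1,094.22
  Jun: +$547.11 → -$547.11
  Jul: +$547.11 → $0.00
Lowest trial balance = -$1,094.22 (May)
Initial deposit = cushion − low point = $547.11 − (-$1,094.22) = $1,641.33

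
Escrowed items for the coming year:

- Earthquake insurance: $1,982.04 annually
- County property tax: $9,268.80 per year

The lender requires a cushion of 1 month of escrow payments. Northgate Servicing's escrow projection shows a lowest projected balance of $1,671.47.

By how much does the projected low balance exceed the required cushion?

Earthquake insurance — $1,982.04
County property tax — $9,268.80
Yearly total = $1,982.04 + $9,268.80 = $11,250.84
Monthly = $11,250.84 ÷ 12 = $937.57
Required reserve = 1 × $937.57 = $937.57
Surplus = $1,671.47 − $937.57 = $733.90

$733.90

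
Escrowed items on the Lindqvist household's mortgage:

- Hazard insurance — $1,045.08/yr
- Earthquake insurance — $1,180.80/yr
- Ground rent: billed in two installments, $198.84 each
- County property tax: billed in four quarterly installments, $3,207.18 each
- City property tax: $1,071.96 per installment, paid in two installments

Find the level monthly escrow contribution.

$1,466.35

Hazard insurance — $1,045.08/yr
Earthquake insurance — $1,180.80/yr
Ground rent — $198.84 × 2 = $397.68/yr
County property tax — $3,207.18 × 4 = $12,828.72/yr
City property tax — $1,071.96 × 2 = $2,143.92/yr
Total annual escrow = $17,596.20
Per month = $17,596.20 ÷ 12 = $1,466.35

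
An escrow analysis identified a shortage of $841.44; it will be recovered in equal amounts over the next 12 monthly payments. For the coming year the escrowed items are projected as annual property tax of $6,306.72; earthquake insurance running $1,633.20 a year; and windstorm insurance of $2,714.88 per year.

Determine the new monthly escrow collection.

Property tax — $6,306.72
Earthquake insurance — $1,633.20
Windstorm insurance — $2,714.88
Yearly total = $6,306.72 + $1,633.20 + $2,714.88 = $10,654.80
Base monthly escrow = $10,654.80 ÷ 12 = $887.90
Shortage spread = $841.44 / 12 = $70.12/mo
Adjusted monthly = $887.90 + $70.12 = $958.02

$958.02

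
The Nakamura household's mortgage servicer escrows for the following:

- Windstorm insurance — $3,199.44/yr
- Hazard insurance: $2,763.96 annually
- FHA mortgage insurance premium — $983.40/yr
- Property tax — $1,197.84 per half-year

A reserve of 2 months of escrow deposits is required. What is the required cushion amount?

Windstorm insurance = $3,199.44 per year
Hazard insurance = $2,763.96 per year
FHA mortgage insurance premium = $983.40 per year
Property tax = $1,197.84 × 2 = $2,395.68 per year
Combined annual = $9,342.48
Monthly escrow = $9,342.48 ÷ 12 = $778.54
Cushion = 2 × $778.54 = $1,557.08

$1,557.08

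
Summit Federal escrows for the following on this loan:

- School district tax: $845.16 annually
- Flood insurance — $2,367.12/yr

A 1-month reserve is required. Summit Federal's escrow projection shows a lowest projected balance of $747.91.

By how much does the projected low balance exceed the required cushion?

$480.22

School district tax = $845.16 annually
Flood insurance = $2,367.12 annually
Annual escrow total = $845.16 + $2,367.12 = $3,212.28
Monthly escrow = $3,212.28 ÷ 12 = $267.69
Cushion = 1 × $267.69 = $267.69
Excess over cushion: $747.91 − $267.69 = $480.22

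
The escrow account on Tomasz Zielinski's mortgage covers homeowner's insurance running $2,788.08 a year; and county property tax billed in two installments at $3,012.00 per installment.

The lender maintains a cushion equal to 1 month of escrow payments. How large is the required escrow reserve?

$734.34

Homeowner's insurance = $2,788.08/yr
County property tax = $3,012.00 × 2 = $6,024.00/yr
Total per year = $2,788.08 + $6,024.00 = $8,812.08
Monthly = $8,812.08 / 12 = $734.34
Reserve = 1 × $734.34 = $734.34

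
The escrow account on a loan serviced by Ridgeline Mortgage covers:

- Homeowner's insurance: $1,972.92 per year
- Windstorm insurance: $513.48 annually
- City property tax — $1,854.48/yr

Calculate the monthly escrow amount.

$361.74

Homeowner's insurance = $1,972.92 annually
Windstorm insurance = $513.48 annually
City property tax = $1,854.48 annually
Total per year = $1,972.92 + $513.48 + $1,854.48 = $4,340.88
Base monthly escrow = $4,340.88 ÷ 12 = $361.74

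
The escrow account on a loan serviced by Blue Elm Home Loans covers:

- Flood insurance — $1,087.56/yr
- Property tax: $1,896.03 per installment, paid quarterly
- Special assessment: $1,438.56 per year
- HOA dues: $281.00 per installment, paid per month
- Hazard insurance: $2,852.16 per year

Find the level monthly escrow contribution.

Flood insurance = $1,087.56 per year
Property tax = $1,896.03 × 4 = $7,584.12 per year
Special assessment = $1,438.56 per year
HOA dues = $281.00 × 12 = $3,372.00 per year
Hazard insurance = $2,852.16 per year
Combined annual = $1,087.56 + $7,584.12 + $1,438.56 + $3,372.00 + $2,852.16 = $16,334.40
Base monthly escrow = $16,334.40 / 12 = $1,361.20

$1,361.20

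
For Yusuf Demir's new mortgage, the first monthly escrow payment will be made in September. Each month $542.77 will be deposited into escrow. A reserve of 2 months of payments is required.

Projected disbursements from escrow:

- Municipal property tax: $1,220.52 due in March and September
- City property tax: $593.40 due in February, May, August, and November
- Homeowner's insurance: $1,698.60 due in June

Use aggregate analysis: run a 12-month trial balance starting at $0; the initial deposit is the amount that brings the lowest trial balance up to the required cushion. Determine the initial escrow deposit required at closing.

Cushion = 2 × $542.77 = $1,085.54
Trial balance (start $0, +$542.77 each month, − disbursements):
  Sep: +$542.77 − $1,220.52 → -$677.75
  Oct: +$542.77 → -$134.98
  Nov: +$542.77 − $593.40 → -$185.61
  Dec: +$542.77 → $357.16
  Jan: +$542.77 → $899.93
  Feb: +$542.77 − $593.40 → $849.30
  Mar: +$542.77 − $1,220.52 → $171.55
  Apr: +$542.77 → $714.32
  May: +$542.77 − $593.40 → $663.69
  Jun: +$542.77 − $1,698.60 → -$492.14
  Jul: +$542.77 → $50.63
  Aug: +$542.77 − $593.40 → $0.00
Lowest trial balance = -$677.75 (Sep)
Initial deposit = cushion − low point = $1,085.54 − (-$677.75) = $1,763.29

$1,763.29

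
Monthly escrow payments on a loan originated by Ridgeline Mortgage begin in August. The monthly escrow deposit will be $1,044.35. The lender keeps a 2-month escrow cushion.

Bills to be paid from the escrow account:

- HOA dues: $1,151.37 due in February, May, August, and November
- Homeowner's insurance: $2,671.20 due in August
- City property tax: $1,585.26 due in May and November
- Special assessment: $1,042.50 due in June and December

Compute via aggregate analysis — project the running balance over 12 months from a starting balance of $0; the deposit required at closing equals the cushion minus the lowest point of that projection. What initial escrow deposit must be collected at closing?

Cushion = 2 × $1,044.35 = $2,088.70
Trial balance (start $0, +$1,044.35 each month, − disbursements):
  Aug: +$1,044.35 − $3,822.57 → -$2,778.22
  Sep: +$1,044.35 → -$1,733.87
  Oct: +$1,044.35 → -$689.52
  Nov: +$1,044.35 − $2,736.63 → -$2,381.80
  Dec: +$1,044.35 − $1,042.50 → -$2,379.95
  Jan: +$1,044.35 → -$1,335.60
  Feb: +$1,044.35 − $1,151.37 → -$1,442.62
  Mar: +$1,044.35 → -$398.27
  Apr: +$1,044.35 → $646.08
  May: +$1,044.35 − $2,736.63 → -$1,046.20
  Jun: +$1,044.35 − $1,042.50 → -$1,044.35
  Jul: +$1,044.35 → $0.00
Lowest trial balance = -$2,778.22 (Aug)
Initial deposit = cushion − low point = $2,088.70 − (-$2,778.22) = $4,866.92

$4,866.92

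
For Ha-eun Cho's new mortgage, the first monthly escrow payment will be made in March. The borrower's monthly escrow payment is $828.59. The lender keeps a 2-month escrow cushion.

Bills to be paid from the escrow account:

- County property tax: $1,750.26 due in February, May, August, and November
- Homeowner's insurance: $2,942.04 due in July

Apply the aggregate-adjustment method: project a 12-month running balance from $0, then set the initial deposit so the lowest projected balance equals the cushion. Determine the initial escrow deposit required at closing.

Cushion = 2 × $828.59 = $1,657.18
Trial balance (start $0, +$828.59 each month, − disbursements):
  Mar: +$828.59 → $828.59
  Apr: +$828.59 → $1,657.18
  May: +$828.59 − $1,750.26 → $735.51
  Jun: +$828.59 → $1,564.10
  Jul: +$828.59 − $2,942.04 → -$549.35
  Aug: +$828.59 − $1,750.26 → -$1,471.02
  Sep: +$828.59 → -$642.43
  Oct: +$828.59 → $186.16
  Nov: +$828.59 − $1,750.26 → -$735.51
  Dec: +$828.59 → $93.08
  Jan: +$828.59 → $921.67
  Feb: +$828.59 − $1,750.26 → $0.00
Lowest trial balance = -$1,471.02 (Aug)
Initial deposit = cushion − low point = $1,657.18 − (-$1,471.02) = $3,128.20

$3,128.20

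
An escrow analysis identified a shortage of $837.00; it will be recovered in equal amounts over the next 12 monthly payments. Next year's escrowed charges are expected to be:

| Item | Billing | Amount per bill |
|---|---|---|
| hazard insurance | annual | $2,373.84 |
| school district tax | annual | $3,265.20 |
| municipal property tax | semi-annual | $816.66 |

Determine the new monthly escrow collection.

$675.78

Hazard insurance — $2,373.84 per year
School district tax — $3,265.20 per year
Municipal property tax — $816.66 × 2 = $1,633.32 per year
Total annual escrow = $7,272.36
Base monthly escrow = $7,272.36 / 12 = $606.03
Shortage spread = $837.00 ÷ 12 = $69.75/mo
New monthly escrow = $606.03 + $69.75 = $675.78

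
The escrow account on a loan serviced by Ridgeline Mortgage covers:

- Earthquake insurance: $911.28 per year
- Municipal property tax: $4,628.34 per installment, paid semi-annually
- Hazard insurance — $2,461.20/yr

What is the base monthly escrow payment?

$1,052.43

Earthquake insurance — $911.28
Municipal property tax — $4,628.34 × 2 = $9,256.68
Hazard insurance — $2,461.20
Yearly total = $12,629.16
Monthly = $12,629.16 / 12 = $1,052.43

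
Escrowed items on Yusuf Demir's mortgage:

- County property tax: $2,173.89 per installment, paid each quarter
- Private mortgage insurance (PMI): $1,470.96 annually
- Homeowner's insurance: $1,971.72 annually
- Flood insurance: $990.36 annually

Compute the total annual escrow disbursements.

County property tax — $2,173.89 × 4 = $8,695.56/yr
Private mortgage insurance (PMI) — $1,470.96/yr
Homeowner's insurance — $1,971.72/yr
Flood insurance — $990.36/yr
Total annual escrow = $8,695.56 + $1,470.96 + $1,971.72 + $990.36 = $13,128.60

$13,128.60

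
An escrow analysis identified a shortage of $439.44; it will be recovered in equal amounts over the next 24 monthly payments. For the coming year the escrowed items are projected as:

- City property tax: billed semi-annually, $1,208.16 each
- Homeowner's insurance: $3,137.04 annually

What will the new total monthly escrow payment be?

City property tax: $1,208.16 × 2 = $2,416.32 annually
Homeowner's insurance: $3,137.04 annually
Combined annual = $2,416.32 + $3,137.04 = $5,553.36
Base monthly escrow = $5,553.36 / 12 = $462.78
Shortage spread = $439.44 / 24 = $18.31/mo
New monthly escrow = $462.78 + $18.31 = $481.09

$481.09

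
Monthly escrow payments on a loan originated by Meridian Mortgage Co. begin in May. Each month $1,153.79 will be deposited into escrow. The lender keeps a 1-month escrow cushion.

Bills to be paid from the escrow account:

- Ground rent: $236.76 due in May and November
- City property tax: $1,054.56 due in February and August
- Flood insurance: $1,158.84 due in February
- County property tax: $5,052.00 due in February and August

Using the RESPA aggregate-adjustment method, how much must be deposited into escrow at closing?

Cushion = 1 × $1,153.79 = $1,153.79
Trial balance (start $0, +$1,153.79 each month, − disbursements):
  May: +$1,153.79 − $236.76 → $917.03
  Jun: +$1,153.79 → $2,070.82
  Jul: +$1,153.79 → $3,224.61
  Aug: +$1,153.79 − $6,106.56 → -$1,728.16
  Sep: +$1,153.79 → -$574.37
  Oct: +$1,153.79 → $579.42
  Nov: +$1,153.79 − $236.76 → $1,496.45
  Dec: +$1,153.79 → $2,650.24
  Jan: +$1,153.79 → $3,804.03
  Feb: +$1,153.79 − $7,265.40 → -$2,307.58
  Mar: +$1,153.79 → -$1,153.79
  Apr: +$1,153.79 → $0.00
Lowest trial balance = -$2,307.58 (Feb)
Initial deposit = cushion − low point = $1,153.79 − (-$2,307.58) = $3,461.37

$3,461.37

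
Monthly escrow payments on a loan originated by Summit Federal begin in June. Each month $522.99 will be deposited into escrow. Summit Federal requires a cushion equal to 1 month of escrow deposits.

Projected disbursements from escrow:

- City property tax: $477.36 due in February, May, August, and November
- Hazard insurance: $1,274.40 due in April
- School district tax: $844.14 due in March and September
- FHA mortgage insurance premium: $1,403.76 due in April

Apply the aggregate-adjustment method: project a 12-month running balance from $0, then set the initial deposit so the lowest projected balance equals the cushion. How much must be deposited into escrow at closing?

$568.62

Cushion = 1 × $522.99 = $522.99
Trial balance (start $0, +$522.99 each month, − disbursements):
  Jun: +$522.99 → $522.99
  Jul: +$522.99 → $1,045.98
  Aug: +$522.99 − $477.36 → $1,091.61
  Sep: +$522.99 − $844.14 → $770.46
  Oct: +$522.99 → $1,293.45
  Nov: +$522.99 − $477.36 → $1,339.08
  Dec: +$522.99 → $1,862.07
  Jan: +$522.99 → $2,385.06
  Feb: +$522.99 − $477.36 → $2,430.69
  Mar: +$522.99 − $844.14 → $2,109.54
  Apr: +$522.99 − $2,678.16 → -$45.63
  May: +$522.99 − $477.36 → $0.00
Lowest trial balance = -$45.63 (Apr)
Initial deposit = cushion − low point = $522.99 − (-$45.63) = $568.62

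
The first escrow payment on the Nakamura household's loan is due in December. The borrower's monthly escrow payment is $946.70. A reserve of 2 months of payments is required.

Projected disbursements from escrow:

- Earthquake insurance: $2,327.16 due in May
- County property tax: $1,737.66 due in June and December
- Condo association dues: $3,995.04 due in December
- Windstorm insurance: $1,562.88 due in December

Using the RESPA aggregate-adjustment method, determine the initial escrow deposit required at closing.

$8,242.28

Cushion = 2 × $946.70 = $1,893.40
Trial balance (start $0, +$946.70 each month, − disbursements):
  Dec: +$946.70 − $7,295.58 → -$6,348.88
  Jan: +$946.70 → -$5,402.18
  Feb: +$946.70 → -$4,455.48
  Mar: +$946.70 → -$3,508.78
  Apr: +$946.70 → -$2,562.08
  May: +$946.70 − $2,327.16 → -$3,942.54
  Jun: +$946.70 − $1,737.66 → -$4,733.50
  Jul: +$946.70 → -$3,786.80
  Aug: +$946.70 → -$2,840.10
  Sep: +$946.70 → -$1,893.40
  Oct: +$946.70 → -$946.70
  Nov: +$946.70 → $0.00
Lowest trial balance = -$6,348.88 (Dec)
Initial deposit = cushion − low point = $1,893.40 − (-$6,348.88) = $8,242.28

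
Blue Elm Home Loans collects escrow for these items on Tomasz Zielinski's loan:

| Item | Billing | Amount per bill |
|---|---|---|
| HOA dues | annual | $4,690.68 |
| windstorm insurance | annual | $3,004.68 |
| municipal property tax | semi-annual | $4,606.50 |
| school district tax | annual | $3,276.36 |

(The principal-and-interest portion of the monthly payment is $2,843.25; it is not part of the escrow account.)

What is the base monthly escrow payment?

HOA dues — $4,690.68
Windstorm insurance — $3,004.68
Municipal property tax — $4,606.50 × 2 = $9,213.00
School district tax — $3,276.36
Total annual escrow = $20,184.72
Per month = $20,184.72 ÷ 12 = $1,682.06

$1,682.06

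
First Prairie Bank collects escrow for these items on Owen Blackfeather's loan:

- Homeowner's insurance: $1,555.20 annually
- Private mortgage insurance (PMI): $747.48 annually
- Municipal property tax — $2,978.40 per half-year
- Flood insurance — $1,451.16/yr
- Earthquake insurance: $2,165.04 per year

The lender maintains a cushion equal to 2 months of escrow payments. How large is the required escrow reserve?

Homeowner's insurance = $1,555.20/yr
Private mortgage insurance (PMI) = $747.48/yr
Municipal property tax = $2,978.40 × 2 = $5,956.80/yr
Flood insurance = $1,451.16/yr
Earthquake insurance = $2,165.04/yr
Yearly total = $11,875.68
Per month = $11,875.68 ÷ 12 = $989.64
Required cushion = 2 × $989.64 = $1,979.28

$1,979.28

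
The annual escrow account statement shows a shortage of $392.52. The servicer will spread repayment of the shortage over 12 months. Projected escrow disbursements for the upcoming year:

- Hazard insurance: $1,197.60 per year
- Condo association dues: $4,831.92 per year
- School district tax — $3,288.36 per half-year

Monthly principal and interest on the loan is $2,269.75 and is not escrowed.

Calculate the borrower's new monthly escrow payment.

Hazard insurance = $1,197.60 annually
Condo association dues = $4,831.92 annually
School district tax = $3,288.36 × 2 = $6,576.72 annually
Yearly total = $12,606.24
Monthly escrow = $12,606.24 ÷ 12 = $1,050.52
Shortage spread = $392.52 ÷ 12 = $32.71/mo
Adjusted monthly = $1,050.52 + $32.71 = $1,083.23

$1,083.23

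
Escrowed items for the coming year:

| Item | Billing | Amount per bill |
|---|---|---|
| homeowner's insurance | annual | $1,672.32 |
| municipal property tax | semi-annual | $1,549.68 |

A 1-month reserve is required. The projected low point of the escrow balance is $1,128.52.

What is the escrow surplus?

$730.88

Homeowner's insurance = $1,672.32/yr
Municipal property tax = $1,549.68 × 2 = $3,099.36/yr
Total per year = $4,771.68
Base monthly escrow = $4,771.68 / 12 = $397.64
Cushion = 1 × $397.64 = $397.64
Surplus = $1,128.52 − $397.64 = $730.88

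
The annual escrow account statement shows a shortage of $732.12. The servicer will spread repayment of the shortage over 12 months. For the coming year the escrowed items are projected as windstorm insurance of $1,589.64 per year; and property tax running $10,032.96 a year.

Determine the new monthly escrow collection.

Windstorm insurance = $1,589.64
Property tax = $10,032.96
Yearly total = $1,589.64 + $10,032.96 = $11,622.60
Monthly = $11,622.60 / 12 = $968.55
Monthly shortage recovery: $732.12 ÷ 12 = $61.01
Adjusted monthly = $968.55 + $61.01 = $1,029.56

$1,029.56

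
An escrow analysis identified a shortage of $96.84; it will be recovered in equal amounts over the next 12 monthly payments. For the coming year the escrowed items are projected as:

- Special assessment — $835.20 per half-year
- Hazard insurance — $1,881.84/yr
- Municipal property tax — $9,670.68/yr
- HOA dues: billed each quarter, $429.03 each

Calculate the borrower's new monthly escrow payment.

Special assessment — $835.20 × 2 = $1,670.40
Hazard insurance — $1,881.84
Municipal property tax — $9,670.68
HOA dues — $429.03 × 4 = $1,716.12
Combined annual = $14,939.04
Per month = $14,939.04 ÷ 12 = $1,244.92
Shortage spread = $96.84 ÷ 12 = $8.07/mo
New monthly escrow = $1,244.92 + $8.07 = $1,252.99

$1,252.99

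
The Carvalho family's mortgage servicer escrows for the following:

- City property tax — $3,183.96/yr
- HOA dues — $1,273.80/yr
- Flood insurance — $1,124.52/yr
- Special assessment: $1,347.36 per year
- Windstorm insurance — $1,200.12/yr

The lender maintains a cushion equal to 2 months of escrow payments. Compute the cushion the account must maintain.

City property tax = $3,183.96 annually
HOA dues = $1,273.80 annually
Flood insurance = $1,124.52 annually
Special assessment = $1,347.36 annually
Windstorm insurance = $1,200.12 annually
Annual escrow total = $3,183.96 + $1,273.80 + $1,124.52 + $1,347.36 + $1,200.12 = $8,129.76
Monthly = $8,129.76 ÷ 12 = $677.48
Required cushion = 2 × $677.48 = $1,354.96

$1,354.96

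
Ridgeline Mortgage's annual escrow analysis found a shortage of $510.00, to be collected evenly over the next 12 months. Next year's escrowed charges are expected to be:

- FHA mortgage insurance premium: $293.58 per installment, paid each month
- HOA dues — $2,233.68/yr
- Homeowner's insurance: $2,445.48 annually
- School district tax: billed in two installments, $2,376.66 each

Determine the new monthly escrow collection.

$1,122.12

FHA mortgage insurance premium: $293.58 × 12 = $3,522.96/yr
HOA dues: $2,233.68/yr
Homeowner's insurance: $2,445.48/yr
School district tax: $2,376.66 × 2 = $4,753.32/yr
Annual escrow total = $12,955.44
Base monthly escrow = $12,955.44 ÷ 12 = $1,079.62
Shortage spread = $510.00 ÷ 12 = $42.50/mo
Adjusted monthly = $1,079.62 + $42.50 = $1,122.12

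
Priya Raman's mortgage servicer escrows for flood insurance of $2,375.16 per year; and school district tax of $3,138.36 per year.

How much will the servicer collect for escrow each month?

Flood insurance — $2,375.16/yr
School district tax — $3,138.36/yr
Total annual escrow = $5,513.52
Per month = $5,513.52 / 12 = $459.46

$459.46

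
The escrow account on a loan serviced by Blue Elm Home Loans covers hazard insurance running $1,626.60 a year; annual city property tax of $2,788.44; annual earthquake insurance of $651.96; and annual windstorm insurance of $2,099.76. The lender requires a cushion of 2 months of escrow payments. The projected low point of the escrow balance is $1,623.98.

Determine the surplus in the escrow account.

$429.52

Hazard insurance — $1,626.60/yr
City property tax — $2,788.44/yr
Earthquake insurance — $651.96/yr
Windstorm insurance — $2,099.76/yr
Total annual escrow = $1,626.60 + $2,788.44 + $651.96 + $2,099.76 = $7,166.76
Per month = $7,166.76 ÷ 12 = $597.23
Required cushion = 2 × $597.23 = $1,194.46
Surplus = $1,623.98 − $1,194.46 = $429.52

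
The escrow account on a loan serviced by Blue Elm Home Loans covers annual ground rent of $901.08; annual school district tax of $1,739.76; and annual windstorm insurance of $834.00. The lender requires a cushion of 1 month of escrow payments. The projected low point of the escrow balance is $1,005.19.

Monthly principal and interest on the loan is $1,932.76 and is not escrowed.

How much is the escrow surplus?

Ground rent = $901.08 annually
School district tax = $1,739.76 annually
Windstorm insurance = $834.00 annually
Combined annual = $901.08 + $1,739.76 + $834.00 = $3,474.84
Base monthly escrow = $3,474.84 ÷ 12 = $289.57
Cushion = 1 × $289.57 = $289.57
Surplus = $1,005.19 − $289.57 = $715.62

$715.62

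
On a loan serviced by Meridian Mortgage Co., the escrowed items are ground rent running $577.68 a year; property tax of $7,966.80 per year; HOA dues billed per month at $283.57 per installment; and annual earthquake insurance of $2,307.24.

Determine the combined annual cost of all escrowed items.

$14,254.56

Ground rent = $577.68 annually
Property tax = $7,966.80 annually
HOA dues = $283.57 × 12 = $3,402.84 annually
Earthquake insurance = $2,307.24 annually
Combined annual = $577.68 + $7,966.80 + $3,402.84 + $2,307.24 = $14,254.56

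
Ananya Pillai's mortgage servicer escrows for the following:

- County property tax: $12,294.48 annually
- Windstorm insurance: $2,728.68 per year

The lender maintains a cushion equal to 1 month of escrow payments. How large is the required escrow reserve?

County property tax = $12,294.48 annually
Windstorm insurance = $2,728.68 annually
Yearly total = $12,294.48 + $2,728.68 = $15,023.16
Monthly = $15,023.16 ÷ 12 = $1,251.93
Required cushion = 1 × $1,251.93 = $1,251.93

$1,251.93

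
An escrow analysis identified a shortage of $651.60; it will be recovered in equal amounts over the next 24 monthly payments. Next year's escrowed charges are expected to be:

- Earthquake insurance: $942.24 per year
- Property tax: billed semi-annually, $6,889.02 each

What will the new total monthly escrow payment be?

Earthquake insurance — $942.24
Property tax — $6,889.02 × 2 = $13,778.04
Combined annual = $14,720.28
Monthly escrow = $14,720.28 / 12 = $1,226.69
Monthly shortage recovery: $651.60 / 24 = $27.15
New monthly escrow = $1,226.69 + $27.15 = $1,253.84

$1,253.84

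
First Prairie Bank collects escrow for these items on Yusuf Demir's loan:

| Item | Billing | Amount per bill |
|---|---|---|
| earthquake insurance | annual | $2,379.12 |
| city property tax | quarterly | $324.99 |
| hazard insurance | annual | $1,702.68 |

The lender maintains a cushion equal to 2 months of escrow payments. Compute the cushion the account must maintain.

$896.96

Earthquake insurance = $2,379.12
City property tax = $324.99 × 4 = $1,299.96
Hazard insurance = $1,702.68
Yearly total = $2,379.12 + $1,299.96 + $1,702.68 = $5,381.76
Base monthly escrow = $5,381.76 ÷ 12 = $448.48
Reserve = 2 × $448.48 = $896.96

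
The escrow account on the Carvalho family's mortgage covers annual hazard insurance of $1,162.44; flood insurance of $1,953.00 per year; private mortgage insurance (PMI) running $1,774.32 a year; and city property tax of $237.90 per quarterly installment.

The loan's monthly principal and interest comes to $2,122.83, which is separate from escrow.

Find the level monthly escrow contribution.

Hazard insurance — $1,162.44 per year
Flood insurance — $1,953.00 per year
Private mortgage insurance (PMI) — $1,774.32 per year
City property tax — $237.90 × 4 = $951.60 per year
Yearly total = $1,162.44 + $1,953.00 + $1,774.32 + $951.60 = $5,841.36
Monthly escrow = $5,841.36 / 12 = $486.78

$486.78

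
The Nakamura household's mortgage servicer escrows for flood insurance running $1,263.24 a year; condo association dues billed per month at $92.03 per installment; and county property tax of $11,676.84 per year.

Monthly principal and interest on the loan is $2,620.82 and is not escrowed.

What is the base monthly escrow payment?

$1,170.37

Flood insurance — $1,263.24/yr
Condo association dues — $92.03 × 12 = $1,104.36/yr
County property tax — $11,676.84/yr
Total per year = $1,263.24 + $1,104.36 + $11,676.84 = $14,044.44
Base monthly escrow = $14,044.44 ÷ 12 = $1,170.37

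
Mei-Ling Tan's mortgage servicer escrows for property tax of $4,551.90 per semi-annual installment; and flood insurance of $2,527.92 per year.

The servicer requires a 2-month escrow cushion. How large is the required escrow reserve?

Property tax = $4,551.90 × 2 = $9,103.80/yr
Flood insurance = $2,527.92/yr
Yearly total = $11,631.72
Base monthly escrow = $11,631.72 / 12 = $969.31
Reserve = 2 × $969.31 = $1,938.62

$1,938.62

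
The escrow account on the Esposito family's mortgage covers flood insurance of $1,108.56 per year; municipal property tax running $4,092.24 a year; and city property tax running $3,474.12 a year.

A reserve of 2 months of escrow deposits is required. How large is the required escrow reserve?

Flood insurance — $1,108.56 per year
Municipal property tax — $4,092.24 per year
City property tax — $3,474.12 per year
Combined annual = $1,108.56 + $4,092.24 + $3,474.12 = $8,674.92
Base monthly escrow = $8,674.92 / 12 = $722.91
Reserve = 2 × $722.91 = $1,445.82

$1,445.82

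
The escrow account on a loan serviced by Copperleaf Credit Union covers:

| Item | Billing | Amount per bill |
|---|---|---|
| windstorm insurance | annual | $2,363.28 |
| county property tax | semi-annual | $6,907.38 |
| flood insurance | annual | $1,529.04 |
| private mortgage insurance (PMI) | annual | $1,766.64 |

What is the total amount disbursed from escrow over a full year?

Windstorm insurance: $2,363.28 per year
County property tax: $6,907.38 × 2 = $13,814.76 per year
Flood insurance: $1,529.04 per year
Private mortgage insurance (PMI): $1,766.64 per year
Annual escrow total = $2,363.28 + $13,814.76 + $1,529.04 + $1,766.64 = $19,473.72

$19,473.72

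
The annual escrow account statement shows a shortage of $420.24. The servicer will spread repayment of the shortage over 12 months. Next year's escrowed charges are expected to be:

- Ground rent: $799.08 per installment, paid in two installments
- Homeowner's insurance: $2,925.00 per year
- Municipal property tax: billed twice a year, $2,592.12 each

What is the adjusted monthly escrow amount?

Ground rent: $799.08 × 2 = $1,598.16/yr
Homeowner's insurance: $2,925.00/yr
Municipal property tax: $2,592.12 × 2 = $5,184.24/yr
Yearly total = $1,598.16 + $2,925.00 + $5,184.24 = $9,707.40
Monthly escrow = $9,707.40 ÷ 12 = $808.95
Shortage spread = $420.24 ÷ 12 = $35.02/mo
New monthly escrow = $808.95 + $35.02 = $843.97

$843.97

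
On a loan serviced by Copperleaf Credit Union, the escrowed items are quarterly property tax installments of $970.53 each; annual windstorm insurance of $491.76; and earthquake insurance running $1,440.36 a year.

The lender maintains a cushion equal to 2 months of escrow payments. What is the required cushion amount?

$969.04

Property tax = $970.53 × 4 = $3,882.12
Windstorm insurance = $491.76
Earthquake insurance = $1,440.36
Total per year = $5,814.24
Monthly = $5,814.24 / 12 = $484.52
Reserve = 2 × $484.52 = $969.04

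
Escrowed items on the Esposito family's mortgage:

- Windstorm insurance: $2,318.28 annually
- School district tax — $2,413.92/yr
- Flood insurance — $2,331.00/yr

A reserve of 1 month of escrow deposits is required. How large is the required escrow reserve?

$588.60

Windstorm insurance: $2,318.28/yr
School district tax: $2,413.92/yr
Flood insurance: $2,331.00/yr
Combined annual = $2,318.28 + $2,413.92 + $2,331.00 = $7,063.20
Per month = $7,063.20 / 12 = $588.60
Required cushion = 1 × $588.60 = $588.60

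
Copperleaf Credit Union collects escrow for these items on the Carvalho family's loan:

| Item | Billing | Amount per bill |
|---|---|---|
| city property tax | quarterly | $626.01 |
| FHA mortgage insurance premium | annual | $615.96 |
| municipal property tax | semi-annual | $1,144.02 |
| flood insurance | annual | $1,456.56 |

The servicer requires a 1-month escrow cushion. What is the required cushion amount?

$572.05

City property tax = $626.01 × 4 = $2,504.04
FHA mortgage insurance premium = $615.96
Municipal property tax = $1,144.02 × 2 = $2,288.04
Flood insurance = $1,456.56
Yearly total = $2,504.04 + $615.96 + $2,288.04 + $1,456.56 = $6,864.60
Per month = $6,864.60 / 12 = $572.05
Cushion = 1 × $572.05 = $572.05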